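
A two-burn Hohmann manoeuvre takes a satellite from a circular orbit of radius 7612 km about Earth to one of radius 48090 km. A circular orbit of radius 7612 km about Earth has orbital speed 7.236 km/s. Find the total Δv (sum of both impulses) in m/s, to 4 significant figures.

From the circular-orbit relation v² = μ/r at r = 7612 km: μ = v²r = (7.236)² × 7612 = 3.98562×10^5 km³/s².
Semi-major axis of the transfer orbit: a_t = (7612 + 48090)/2 = 27851 km.
Circular speed at r₁: v₁ = √(μ/r₁) = √(3.98562×10^5/7612) = 7.236 km/s.
Transfer-orbit speed at r₁ (vis-viva equation): v_p = √[μ(2/r₁ − 1/a_t)] = 9.508 km/s.
First burn Δv₁ = |v_p − v₁| = 2.272 km/s.
At r₂, v₂ = √(μ/r₂) = 2.879 km/s.
Transfer-orbit speed at r₂: v_a = √[μ(2/r₂ − 1/a_t)] = 1.505 km/s.
Second burn Δv₂ = |v₂ − v_a| = 1.374 km/s.
Δv = Δv₁ + Δv₂ = 2.272 + 1.374 = 3.646 km/s.

Δv = 3646 m/s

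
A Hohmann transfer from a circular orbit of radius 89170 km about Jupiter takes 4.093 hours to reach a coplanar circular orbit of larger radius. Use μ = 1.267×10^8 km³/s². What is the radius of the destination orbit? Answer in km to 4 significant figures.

r₂ = 1.923×10^5 km

Transfer time t = 4.093 hours = 14734.8 s, and t = π√(a_t³/μ).
So a_t = (μ t²/π²)^(1/3) = (1.267×10^8 × (14734.8)² / π²)^(1/3) = 1.4073×10^5 km.
Since a_t = (r₁ + r₂)/2, r₂ = 2a_t − r₁ = 2×1.4073×10^5 − 89170 = 1.9229×10^5 km.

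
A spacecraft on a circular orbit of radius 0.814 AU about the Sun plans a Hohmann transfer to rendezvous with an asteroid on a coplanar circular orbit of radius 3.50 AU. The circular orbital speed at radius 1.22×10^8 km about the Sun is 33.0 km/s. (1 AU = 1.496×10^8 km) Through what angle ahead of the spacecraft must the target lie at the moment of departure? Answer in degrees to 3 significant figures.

From the circular-orbit relation v² = μ/r at r = 1.22×10^8 km: μ = v²r = (33.0)² × 1.22×10^8 = 1.32858×10^11 km³/s².
In km: r₁ = 0.814 × 1.496×10^8 = 1.217744×10^8 km; r₂ = 3.50 × 1.496×10^8 = 5.236×10^8 km.
Semi-major axis of the transfer orbit: a_t = (1.217744×10^8 + 5.236×10^8)/2 = 3.226872×10^8 km.
Transfer time t = π√(a_t³/μ) = 4.996×10^7 s.
The target's mean motion on its circular orbit is ω₂ = √(μ/r₂³) = 3.042×10^-8 rad/s.
Angle swept by the target during transfer: ω₂·t = 1.520 rad = 87.09°.
The spacecraft traverses 180° on the transfer ellipse, so the target must lead by 180° − 87.09° = 92.9°.

φ = 92.9°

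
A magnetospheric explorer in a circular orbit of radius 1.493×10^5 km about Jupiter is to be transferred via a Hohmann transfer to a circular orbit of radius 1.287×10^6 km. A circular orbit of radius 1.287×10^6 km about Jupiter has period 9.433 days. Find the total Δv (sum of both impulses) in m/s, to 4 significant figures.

Δv = 15260 m/s

From Kepler's third law T² = 4π²r³/μ at r = 1.287×10^6 km, T = 9.433 days = 9.433 × 86400 s = 8.150112×10^5 s: μ = 4π²r³/T² = 1.26698×10^8 km³/s².
The Hohmann ellipse has a_t = (r₁ + r₂)/2 = 7.1815×10^5 km.
At r₁ the circular-orbit speed is v₁ = √(μ/r₁) = 29.1309 km/s.
Transfer-orbit speed at r₁ (vis-viva equation): v_p = √[μ(2/r₁ − 1/a_t)] = 38.9974 km/s.
First burn Δv₁ = |v_p − v₁| = 9.8665 km/s.
At r₂, v₂ = √(μ/r₂) = 9.922 km/s.
Transfer-orbit speed at r₂: v_a = √[μ(2/r₂ − 1/a_t)] = 4.524 km/s.
Second burn Δv₂ = |v₂ − v_a| = 5.3980 km/s.
Total Δv = Δv₁ + Δv₂ = 15.26 km/s.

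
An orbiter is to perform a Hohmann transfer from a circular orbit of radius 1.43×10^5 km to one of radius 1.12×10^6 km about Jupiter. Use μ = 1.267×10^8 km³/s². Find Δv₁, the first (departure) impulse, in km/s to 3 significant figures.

The Hohmann ellipse has a_t = (r₁ + r₂)/2 = 6.315×10^5 km.
Circular speed at r = 1.430×10^5 km: v_c = √(μ/r) = 29.766 km/s.
Transfer-orbit speed at the same r (vis-viva, a = a_t): v_t = √[μ(2/r − 1/a_t)] = 39.641 km/s.
Δv₁ = |v_t − v_c| = |39.641 − 29.766| = 9.875 km/s.

Δv₁ = 9.87 km/s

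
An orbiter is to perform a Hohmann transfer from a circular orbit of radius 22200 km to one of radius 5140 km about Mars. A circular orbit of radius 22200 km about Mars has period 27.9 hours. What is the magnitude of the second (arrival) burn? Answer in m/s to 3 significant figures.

From Kepler's third law T² = 4π²r³/μ at r = 22200 km, T = 27.9 hours = 27.9 × 3600 s = 1.0044×10^5 s: μ = 4π²r³/T² = 42815.9 km³/s².
The Hohmann ellipse has a_t = (r₁ + r₂)/2 = 13670 km.
On the circular orbit at r = 5140 km, v_c = √(μ/r) = 2.8862 km/s.
Vis-viva on the transfer ellipse at r = 5140 km gives v_t = √[μ(2/r − 1/a_t)] = 3.6780 km/s.
Δv₂ = |v_t − v_c| = |3.6780 − 2.8862| = 0.7918 km/s.

Δv₂ = 792 m/s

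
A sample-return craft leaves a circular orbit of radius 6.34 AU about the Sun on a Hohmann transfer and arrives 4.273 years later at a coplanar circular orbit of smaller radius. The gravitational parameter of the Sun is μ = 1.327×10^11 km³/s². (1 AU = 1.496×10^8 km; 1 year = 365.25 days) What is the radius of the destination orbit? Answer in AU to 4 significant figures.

r₂ = 2.019 AU

In km: r₁ = 6.34 × 1.496×10^8 = 9.48464×10^8 km.
Transfer time t = 4.273 years × 365.25 × 86400 s = 1.348456248×10^8 s, and t = π√(a_t³/μ).
So a_t = (μ t²/π²)^(1/3) = (1.327×10^11 × (1.348456248×10^8)² / π²)^(1/3) = 6.2529×10^8 km.
Since a_t = (r₁ + r₂)/2, r₂ = 2a_t − r₁ = 2×6.2529×10^8 − 9.48464×10^8 = 3.02116×10^8 km.
In AU: r₂ = 3.02116×10^8 / 1.496×10^8 = 2.019 AU.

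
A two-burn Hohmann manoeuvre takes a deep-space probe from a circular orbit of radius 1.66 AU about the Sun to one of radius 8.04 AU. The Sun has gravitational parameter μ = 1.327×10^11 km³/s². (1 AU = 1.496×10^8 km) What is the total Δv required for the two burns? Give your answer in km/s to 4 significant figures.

Δv = 11.01 km/s

In km: r₁ = 1.66 × 1.496×10^8 = 2.48336×10^8 km; r₂ = 8.04 × 1.496×10^8 = 1.202784×10^9 km.
Semi-major axis of the transfer orbit: a_t = (2.48336×10^8 + 1.202784×10^9)/2 = 7.2556×10^8 km.
Circular speed at r₁: v₁ = √(μ/r₁) = √(1.327×10^11/2.48336×10^8) = 23.116 km/s.
Transfer-orbit speed at r₁ (vis-viva): v_p = √[μ(2/r₁ − 1/a_t)] = 29.763 km/s.
First burn Δv₁ = |v_p − v₁| = 6.647 km/s.
At r₂, v₂ = √(μ/r₂) = 10.504 km/s.
Transfer-orbit speed at r₂: v_a = √[μ(2/r₂ − 1/a_t)] = 6.1450 km/s.
Second burn Δv₂ = |v₂ − v_a| = 4.359 km/s.
Total Δv = Δv₁ + Δv₂ = 11.01 km/s.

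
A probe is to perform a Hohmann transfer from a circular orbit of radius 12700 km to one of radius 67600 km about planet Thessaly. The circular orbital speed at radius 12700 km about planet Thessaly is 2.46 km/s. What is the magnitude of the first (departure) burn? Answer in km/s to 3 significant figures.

From the circular-orbit relation v² = μ/r at r = 12700 km: μ = v²r = (2.46)² × 12700 = 76855.3 km³/s².
Semi-major axis of the transfer orbit: a_t = (12700 + 67600)/2 = 40150 km.
Circular speed at r = 12700 km: v_c = √(μ/r) = 2.460 km/s.
Transfer-orbit speed at the same r (vis-viva, a = a_t): v_t = √[μ(2/r − 1/a_t)] = 3.192 km/s.
Δv₁ = |v_t − v_c| = |3.192 − 2.460| = 0.7320 km/s.

Δv₁ = 0.732 km/s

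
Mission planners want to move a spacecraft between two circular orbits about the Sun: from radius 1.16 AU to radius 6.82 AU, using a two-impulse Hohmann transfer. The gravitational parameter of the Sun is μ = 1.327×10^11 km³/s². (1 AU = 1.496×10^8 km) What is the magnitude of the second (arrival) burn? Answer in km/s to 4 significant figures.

In km: r₁ = 1.16 × 1.496×10^8 = 1.73536×10^8 km; r₂ = 6.82 × 1.496×10^8 = 1.020272×10^9 km.
Transfer-ellipse semi-major axis a_t = (r₁ + r₂)/2 = (1.73536×10^8 + 1.020272×10^9)/2 = 5.96904×10^8 km.
Circular speed at r = 1.020272×10^9 km: v_c = √(μ/r) = 11.4045 km/s.
Transfer-orbit speed at the same r (vis-viva, a = a_t): v_t = √[μ(2/r − 1/a_t)] = 6.14922 km/s.
Δv₂ = |v_t − v_c| = |6.14922 − 11.4045| = 5.255 km/s.

Δv₂ = 5.255 km/s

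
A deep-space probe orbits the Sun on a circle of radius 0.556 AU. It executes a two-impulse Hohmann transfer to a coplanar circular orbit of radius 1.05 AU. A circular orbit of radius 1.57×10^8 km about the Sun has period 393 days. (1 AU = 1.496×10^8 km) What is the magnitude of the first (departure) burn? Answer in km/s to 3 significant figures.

Δv₁ = 5.73 km/s

From Kepler's third law T² = 4π²r³/μ at r = 1.57×10^8 km, T = 393 days = 393 × 86400 s = 3.39552×10^7 s: μ = 4π²r³/T² = 1.32509×10^11 km³/s².
In km: r₁ = 0.556 × 1.496×10^8 = 8.31776×10^7 km; r₂ = 1.05 × 1.496×10^8 = 1.5708×10^8 km.
Semi-major axis of the transfer orbit: a_t = (8.31776×10^7 + 1.5708×10^8)/2 = 1.201288×10^8 km.
On the circular orbit at r = 8.31776×10^7 km, v_c = √(μ/r) = 39.9135 km/s.
Vis-viva on the transfer ellipse at r = 8.31776×10^7 km gives v_t = √[μ(2/r − 1/a_t)] = 45.6412 km/s.
Δv₁ = |v_t − v_c| = |45.6412 − 39.9135| = 5.728 km/s.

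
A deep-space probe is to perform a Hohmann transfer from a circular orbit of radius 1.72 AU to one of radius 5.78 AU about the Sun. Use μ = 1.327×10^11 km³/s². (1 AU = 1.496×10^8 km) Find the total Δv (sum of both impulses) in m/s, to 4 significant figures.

Δv = 9483 m/s

In km: r₁ = 1.72 × 1.496×10^8 = 2.57312×10^8 km; r₂ = 5.78 × 1.496×10^8 = 8.64688×10^8 km.
Semi-major axis of the transfer orbit: a_t = (2.57312×10^8 + 8.64688×10^8)/2 = 5.610×10^8 km.
At r₁ the circular-orbit speed is v₁ = √(μ/r₁) = 22.7094 km/s.
On the transfer ellipse at r₁, v² = μ(2/r − 1/a) gives v_p = √[μ(2/r₁ − 1/a_t)] = 28.1938 km/s.
First burn Δv₁ = |v_p − v₁| = 5.4844 km/s.
Circular speed at r₂: v₂ = √(μ/r₂) = 12.38813 km/s.
Transfer-orbit speed at r₂: v_a = √[μ(2/r₂ − 1/a_t)] = 8.389853 km/s.
Second burn Δv₂ = |v₂ − v_a| = 3.9983 km/s.
Total Δv = Δv₁ + Δv₂ = 9.483 km/s.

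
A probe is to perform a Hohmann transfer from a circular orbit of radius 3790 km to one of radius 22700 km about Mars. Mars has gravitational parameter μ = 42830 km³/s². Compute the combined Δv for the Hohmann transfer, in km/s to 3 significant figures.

Δv = 1.68 km/s

The Hohmann ellipse has a_t = (r₁ + r₂)/2 = 13245 km.
Circular speed at r₁: v₁ = √(μ/r₁) = √(42830/3790) = 3.362 km/s.
On the transfer ellipse at r₁, v² = μ(2/r − 1/a) gives v_p = √[μ(2/r₁ − 1/a_t)] = 4.401 km/s.
First burn Δv₁ = |v_p − v₁| = 1.039 km/s.
At r₂, v₂ = √(μ/r₂) = 1.3736 km/s.
Transfer-orbit speed at r₂: v_a = √[μ(2/r₂ − 1/a_t)] = 0.73478 km/s.
Second burn Δv₂ = |v₂ − v_a| = 0.6388 km/s.
Δv = Δv₁ + Δv₂ = 1.039 + 0.6388 = 1.678 km/s.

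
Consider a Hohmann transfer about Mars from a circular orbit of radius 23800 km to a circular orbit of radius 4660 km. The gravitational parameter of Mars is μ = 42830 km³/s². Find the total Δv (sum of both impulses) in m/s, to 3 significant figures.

Δv = 1460 m/s

Transfer-ellipse semi-major axis a_t = (r₁ + r₂)/2 = (23800 + 4660)/2 = 14230 km.
Circular speed at r₁: v₁ = √(μ/r₁) = √(42830/23800) = 1.3415 km/s.
Transfer-orbit speed at r₁ (vis-viva equation): v_a = √[μ(2/r₁ − 1/a_t)] = 0.76767 km/s.
First burn Δv₁ = |v_a − v₁| = 0.5738 km/s.
At r₂, v₂ = √(μ/r₂) = 3.03166 km/s.
Transfer-orbit speed at r₂: v_p = √[μ(2/r₂ − 1/a_t)] = 3.92073 km/s.
Second burn Δv₂ = |v₂ − v_p| = 0.8891 km/s.
Total Δv = Δv₁ + Δv₂ = 1.463 km/s.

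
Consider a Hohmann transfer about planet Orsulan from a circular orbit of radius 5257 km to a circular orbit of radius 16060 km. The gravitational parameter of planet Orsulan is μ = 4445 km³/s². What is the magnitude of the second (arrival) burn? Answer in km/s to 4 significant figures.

Δv₂ = 0.1566 km/s

The Hohmann ellipse has a_t = (r₁ + r₂)/2 = 10658.5 km.
On the circular orbit at r = 16060 km, v_c = √(μ/r) = 0.5261 km/s.
Vis-viva on the transfer ellipse at r = 16060 km gives v_t = √[μ(2/r − 1/a_t)] = 0.3695 km/s.
Δv₂ = |v_t − v_c| = |0.3695 − 0.5261| = 0.1566 km/s.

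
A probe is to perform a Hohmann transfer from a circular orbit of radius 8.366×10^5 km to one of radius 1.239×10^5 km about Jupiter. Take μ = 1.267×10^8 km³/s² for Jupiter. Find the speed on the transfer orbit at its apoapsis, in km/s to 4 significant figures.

v = 6.251 km/s

Transfer-ellipse semi-major axis a_t = (r₁ + r₂)/2 = (8.366×10^5 + 1.239×10^5)/2 = 4.8025×10^5 km.
At apoapsis, r = 8.366×10^5 km.
Vis-viva: v = √[μ(2/r − 1/a_t)] = √[1.267×10^8 × (2/8.366×10^5 − 1/4.8025×10^5)] = 6.251 km/s.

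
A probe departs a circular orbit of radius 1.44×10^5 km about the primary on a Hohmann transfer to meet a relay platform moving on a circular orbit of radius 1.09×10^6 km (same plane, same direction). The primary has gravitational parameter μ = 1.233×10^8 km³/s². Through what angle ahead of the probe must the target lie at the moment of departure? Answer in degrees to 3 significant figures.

φ = 103°

Transfer-ellipse semi-major axis a_t = (r₁ + r₂)/2 = (1.440×10^5 + 1.090×10^6)/2 = 6.170×10^5 km.
The half-period of the transfer ellipse is t = π√(a_t³/μ) = 1.371×10^5 s.
Target angular speed ω₂ = √(μ/r₂³) = 9.758×10^-6 rad/s.
Angle swept by the target during transfer: ω₂·t = 1.338 rad = 76.66°.
Arrival is 180° from departure on the ellipse, so φ = 180° − 76.66° = 103°.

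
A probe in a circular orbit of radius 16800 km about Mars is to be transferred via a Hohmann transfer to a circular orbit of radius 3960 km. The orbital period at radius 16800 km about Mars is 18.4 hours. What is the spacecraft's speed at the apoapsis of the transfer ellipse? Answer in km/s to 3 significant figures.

From Kepler's third law T² = 4π²r³/μ at r = 16800 km, T = 18.4 hours = 18.4 × 3600 s = 66240 s: μ = 4π²r³/T² = 42662.6 km³/s².
Semi-major axis of the transfer orbit: a_t = (16800 + 3960)/2 = 10380 km.
At apoapsis, r = 16800 km.
Vis-viva: v = √[μ(2/r − 1/a_t)] = √[42662.6 × (2/16800 − 1/10380)] = 0.9843 km/s.

v = 0.984 km/s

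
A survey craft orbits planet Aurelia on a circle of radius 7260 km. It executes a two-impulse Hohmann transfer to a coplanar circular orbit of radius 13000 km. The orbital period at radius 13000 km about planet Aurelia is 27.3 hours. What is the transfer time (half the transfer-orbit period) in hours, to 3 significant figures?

t = 9.39 hours

From Kepler's third law T² = 4π²r³/μ at r = 13000 km, T = 27.3 hours = 27.3 × 3600 s = 98280 s: μ = 4π²r³/T² = 8979.65 km³/s².
The Hohmann ellipse has a_t = (r₁ + r₂)/2 = 10130 km.
Transfer time t = π√(a_t³/μ) = π√((10130)³ / 8979.65) = 33800 s.
Converting: 33800 s ÷ 3600 s/hour = 9.39 hours.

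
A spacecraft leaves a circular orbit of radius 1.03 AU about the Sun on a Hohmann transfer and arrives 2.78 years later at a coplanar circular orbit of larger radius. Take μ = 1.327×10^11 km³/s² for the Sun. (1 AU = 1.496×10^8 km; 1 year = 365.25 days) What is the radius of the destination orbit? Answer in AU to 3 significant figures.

In km: r₁ = 1.03 × 1.496×10^8 = 1.54088×10^8 km.
Transfer time t = 2.78 years × 365.25 × 86400 s = 8.7730128×10^7 s, and t = π√(a_t³/μ).
So a_t = (μ t²/π²)^(1/3) = (1.327×10^11 × (8.7730128×10^7)² / π²)^(1/3) = 4.6949×10^8 km.
Since a_t = (r₁ + r₂)/2, r₂ = 2a_t − r₁ = 2×4.6949×10^8 − 1.54088×10^8 = 7.84892×10^8 km.
In AU: r₂ = 7.84892×10^8 / 1.496×10^8 = 5.25 AU.

r₂ = 5.25 AU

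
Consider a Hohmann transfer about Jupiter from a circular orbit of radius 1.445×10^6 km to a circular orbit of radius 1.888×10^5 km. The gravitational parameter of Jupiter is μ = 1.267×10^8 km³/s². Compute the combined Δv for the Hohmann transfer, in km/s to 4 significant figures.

Δv = 13.41 km/s

Semi-major axis of the transfer orbit: a_t = (1.445×10^6 + 1.888×10^5)/2 = 8.169×10^5 km.
Circular speed at r₁: v₁ = √(μ/r₁) = √(1.267×10^8/1.445×10^6) = 9.364 km/s.
Transfer-orbit speed at r₁ (vis-viva): v_a = √[μ(2/r₁ − 1/a_t)] = 4.502 km/s.
First burn Δv₁ = |v_a − v₁| = 4.862 km/s.
At r₂, v₂ = √(μ/r₂) = 25.905 km/s.
Transfer-orbit speed at r₂: v_p = √[μ(2/r₂ − 1/a_t)] = 34.454 km/s.
Second burn Δv₂ = |v₂ − v_p| = 8.549 km/s.
Total Δv = Δv₁ + Δv₂ = 13.41 km/s.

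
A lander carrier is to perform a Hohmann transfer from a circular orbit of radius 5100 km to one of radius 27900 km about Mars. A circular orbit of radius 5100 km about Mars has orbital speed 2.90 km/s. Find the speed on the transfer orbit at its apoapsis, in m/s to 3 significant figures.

v = 689 m/s

From the circular-orbit relation v² = μ/r at r = 5100 km: μ = v²r = (2.90)² × 5100 = 42891.0 km³/s².
Transfer-ellipse semi-major axis a_t = (r₁ + r₂)/2 = (5100 + 27900)/2 = 16500 km.
At apoapsis, r = 27900 km.
From the vis-viva equation, v = √[μ(2/r − 1/a_t)] = 0.6893 km/s.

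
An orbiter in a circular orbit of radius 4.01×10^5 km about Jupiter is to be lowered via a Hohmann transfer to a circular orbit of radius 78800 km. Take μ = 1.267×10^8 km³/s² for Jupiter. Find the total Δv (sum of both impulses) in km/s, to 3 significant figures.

Transfer-ellipse semi-major axis a_t = (r₁ + r₂)/2 = (4.010×10^5 + 78800)/2 = 2.399×10^5 km.
Circular speed at r₁: v₁ = √(μ/r₁) = √(1.267×10^8/4.010×10^5) = 17.775 km/s.
Transfer-orbit speed at r₁ (vis-viva): v_a = √[μ(2/r₁ − 1/a_t)] = 10.187 km/s.
First burn Δv₁ = |v_a − v₁| = 7.588 km/s.
At r₂, v₂ = √(μ/r₂) = 40.10 km/s.
Transfer-orbit speed at r₂: v_p = √[μ(2/r₂ − 1/a_t)] = 51.84 km/s.
Second burn Δv₂ = |v₂ − v_p| = 11.74 km/s.
Δv = Δv₁ + Δv₂ = 7.588 + 11.74 = 19.33 km/s.

Δv = 19.3 km/s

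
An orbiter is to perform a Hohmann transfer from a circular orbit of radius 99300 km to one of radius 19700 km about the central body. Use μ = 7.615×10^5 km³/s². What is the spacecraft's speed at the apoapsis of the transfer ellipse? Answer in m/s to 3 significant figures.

v = 1590 m/s

Transfer-ellipse semi-major axis a_t = (r₁ + r₂)/2 = (99300 + 19700)/2 = 59500 km.
At apoapsis, r = 99300 km.
Vis-viva: v = √[μ(2/r − 1/a_t)] = √[7.615×10^5 × (2/99300 − 1/59500)] = 1.593 km/s.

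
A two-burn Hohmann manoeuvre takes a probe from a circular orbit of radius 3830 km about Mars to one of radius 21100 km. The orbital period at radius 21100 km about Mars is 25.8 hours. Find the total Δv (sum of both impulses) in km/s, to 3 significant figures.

Δv = 1.64 km/s

From Kepler's third law T² = 4π²r³/μ at r = 21100 km, T = 25.8 hours = 25.8 × 3600 s = 92880 s: μ = 4π²r³/T² = 42989.5 km³/s².
The Hohmann ellipse has a_t = (r₁ + r₂)/2 = 12465 km.
Circular speed at r₁: v₁ = √(μ/r₁) = √(42989.5/3830) = 3.350 km/s.
On the transfer ellipse at r₁, vis-viva gives v_p = √[μ(2/r₁ − 1/a_t)] = 4.359 km/s.
First burn Δv₁ = |v_p − v₁| = 1.009 km/s.
At r₂, v₂ = √(μ/r₂) = 1.4274 km/s.
Transfer-orbit speed at r₂: v_a = √[μ(2/r₂ − 1/a_t)] = 0.79121 km/s.
Second burn Δv₂ = |v₂ − v_a| = 0.6362 km/s.
Total Δv = Δv₁ + Δv₂ = 1.645 km/s.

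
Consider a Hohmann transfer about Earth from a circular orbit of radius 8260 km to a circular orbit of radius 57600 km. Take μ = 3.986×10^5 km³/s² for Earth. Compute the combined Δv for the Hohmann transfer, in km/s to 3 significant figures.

Δv = 3.55 km/s

Semi-major axis of the transfer orbit: a_t = (8260 + 57600)/2 = 32930 km.
Circular speed at r₁: v₁ = √(μ/r₁) = √(3.986×10^5/8260) = 6.9467 km/s.
Transfer-orbit speed at r₁ (vis-viva): v_p = √[μ(2/r₁ − 1/a_t)] = 9.1874 km/s.
First burn Δv₁ = |v_p − v₁| = 2.241 km/s.
Circular speed at r₂: v₂ = √(μ/r₂) = 2.631 km/s.
Transfer-orbit speed at r₂: v_a = √[μ(2/r₂ − 1/a_t)] = 1.318 km/s.
Second burn Δv₂ = |v₂ − v_a| = 1.313 km/s.
Total Δv = Δv₁ + Δv₂ = 3.554 km/s.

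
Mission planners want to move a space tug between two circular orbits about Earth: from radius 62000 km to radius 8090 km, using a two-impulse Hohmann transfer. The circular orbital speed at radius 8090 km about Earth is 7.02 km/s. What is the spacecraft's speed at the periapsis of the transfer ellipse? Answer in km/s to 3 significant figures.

From the circular-orbit relation v² = μ/r at r = 8090 km: μ = v²r = (7.02)² × 8090 = 3.98678×10^5 km³/s².
Transfer-ellipse semi-major axis a_t = (r₁ + r₂)/2 = (62000 + 8090)/2 = 35045 km.
The periapsis of the transfer ellipse is at r = 8090 km.
From the vis-viva equation, v = √[μ(2/r − 1/a_t)] = 9.337 km/s.

v = 9.34 km/s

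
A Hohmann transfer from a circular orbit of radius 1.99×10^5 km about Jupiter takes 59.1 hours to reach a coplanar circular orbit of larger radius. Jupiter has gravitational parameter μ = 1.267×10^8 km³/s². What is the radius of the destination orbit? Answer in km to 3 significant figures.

Transfer time t = 59.1 hours = 2.1276×10^5 s, and t = π√(a_t³/μ).
So a_t = (μ t²/π²)^(1/3) = (1.267×10^8 × (2.1276×10^5)² / π²)^(1/3) = 8.3449×10^5 km.
Since a_t = (r₁ + r₂)/2, r₂ = 2a_t − r₁ = 2×8.3449×10^5 − 1.990×10^5 = 1.46998×10^6 km.

r₂ = 1.47×10^6 km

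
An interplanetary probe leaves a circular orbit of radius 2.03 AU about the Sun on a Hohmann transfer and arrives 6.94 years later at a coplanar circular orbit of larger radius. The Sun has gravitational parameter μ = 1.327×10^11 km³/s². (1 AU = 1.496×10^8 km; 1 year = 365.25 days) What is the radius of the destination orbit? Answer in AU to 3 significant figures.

r₂ = 9.52 AU

In km: r₁ = 2.03 × 1.496×10^8 = 3.03688×10^8 km.
Transfer time t = 6.94 years × 365.25 × 86400 s = 2.19009744×10^8 s, and t = π√(a_t³/μ).
So a_t = (μ t²/π²)^(1/3) = (1.327×10^11 × (2.19009744×10^8)² / π²)^(1/3) = 8.6397×10^8 km.
Since a_t = (r₁ + r₂)/2, r₂ = 2a_t − r₁ = 2×8.6397×10^8 − 3.03688×10^8 = 1.424252×10^9 km.
In AU: r₂ = 1.424252×10^9 / 1.496×10^8 = 9.52 AU.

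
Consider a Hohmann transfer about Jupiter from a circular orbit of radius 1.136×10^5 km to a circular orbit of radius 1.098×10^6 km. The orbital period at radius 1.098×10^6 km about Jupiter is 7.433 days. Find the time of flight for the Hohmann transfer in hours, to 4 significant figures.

From Kepler's third law T² = 4π²r³/μ at r = 1.098×10^6 km, T = 7.433 days = 7.433 × 86400 s = 6.422112×10^5 s: μ = 4π²r³/T² = 1.26710×10^8 km³/s².
Transfer-ellipse semi-major axis a_t = (r₁ + r₂)/2 = (1.136×10^5 + 1.098×10^6)/2 = 6.058×10^5 km.
Transfer time t = π√(a_t³/μ) = π√((6.058×10^5)³ / 1.26710×10^8) = 1.3159×10^5 s.
Converting: 1.3159×10^5 s ÷ 3600 s/hour = 36.55 hours.

t = 36.55 hours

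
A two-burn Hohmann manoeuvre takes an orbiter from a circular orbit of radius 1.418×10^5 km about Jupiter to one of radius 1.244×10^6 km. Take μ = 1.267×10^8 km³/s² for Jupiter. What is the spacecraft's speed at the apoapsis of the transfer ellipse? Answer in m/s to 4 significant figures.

v = 4565 m/s

The Hohmann ellipse has a_t = (r₁ + r₂)/2 = 6.929×10^5 km.
At apoapsis, r = 1.244×10^6 km.
From the vis-viva equation, v = √[μ(2/r − 1/a_t)] = 4.565 km/s.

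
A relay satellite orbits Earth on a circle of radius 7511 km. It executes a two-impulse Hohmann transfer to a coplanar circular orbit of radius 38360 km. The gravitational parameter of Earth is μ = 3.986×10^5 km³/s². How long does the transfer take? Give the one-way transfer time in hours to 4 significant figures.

t = 4.801 hours

The Hohmann ellipse has a_t = (r₁ + r₂)/2 = 22935.5 km.
Half the transfer-orbit period gives t = π√(a_t³/μ) = 17284 s.
Converting: 17284 s ÷ 3600 s/hour = 4.801 hours.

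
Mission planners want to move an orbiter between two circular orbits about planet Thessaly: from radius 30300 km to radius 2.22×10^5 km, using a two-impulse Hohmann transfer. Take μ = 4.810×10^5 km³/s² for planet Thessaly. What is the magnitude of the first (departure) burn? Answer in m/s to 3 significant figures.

The Hohmann ellipse has a_t = (r₁ + r₂)/2 = 1.2615×10^5 km.
Circular speed at r = 30300 km: v_c = √(μ/r) = 3.984 km/s.
Transfer-orbit speed at the same r (vis-viva, a = a_t): v_t = √[μ(2/r − 1/a_t)] = 5.285 km/s.
Δv₁ = |v_t − v_c| = |5.285 − 3.984| = 1.301 km/s.

Δv₁ = 1300 m/s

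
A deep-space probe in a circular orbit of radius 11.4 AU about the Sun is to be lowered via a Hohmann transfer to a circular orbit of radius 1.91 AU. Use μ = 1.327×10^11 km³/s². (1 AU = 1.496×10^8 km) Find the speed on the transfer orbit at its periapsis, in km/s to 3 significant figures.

v = 28.2 km/s

In km: r₁ = 11.4 × 1.496×10^8 = 1.70544×10^9 km; r₂ = 1.91 × 1.496×10^8 = 2.85736×10^8 km.
Transfer-ellipse semi-major axis a_t = (r₁ + r₂)/2 = (1.70544×10^9 + 2.85736×10^8)/2 = 9.95588×10^8 km.
The periapsis of the transfer ellipse is at r = 2.85736×10^8 km.
From the vis-viva equation, v = √[μ(2/r − 1/a_t)] = 28.21 km/s.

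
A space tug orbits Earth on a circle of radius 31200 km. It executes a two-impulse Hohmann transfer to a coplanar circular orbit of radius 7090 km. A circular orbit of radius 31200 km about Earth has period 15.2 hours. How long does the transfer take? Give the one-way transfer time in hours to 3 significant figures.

t = 3.65 hours

From Kepler's third law T² = 4π²r³/μ at r = 31200 km, T = 15.2 hours = 15.2 × 3600 s = 54720 s: μ = 4π²r³/T² = 4.00434×10^5 km³/s².
The Hohmann ellipse has a_t = (r₁ + r₂)/2 = 19145 km.
By Kepler's third law the transfer-orbit period is T = 2π√(a_t³/μ), so t = T/2 = 13150 s.
Converting: 13150 s ÷ 3600 s/hour = 3.65 hours.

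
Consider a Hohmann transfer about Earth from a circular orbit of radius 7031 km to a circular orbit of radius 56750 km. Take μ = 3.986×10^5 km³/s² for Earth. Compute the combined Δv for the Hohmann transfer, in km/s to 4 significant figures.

Δv = 3.921 km/s

Transfer-ellipse semi-major axis a_t = (r₁ + r₂)/2 = (7031 + 56750)/2 = 31890.5 km.
Circular speed at r₁: v₁ = √(μ/r₁) = √(3.986×10^5/7031) = 7.5294 km/s.
Transfer-orbit speed at r₁ (vis-viva): v_p = √[μ(2/r₁ − 1/a_t)] = 10.044 km/s.
First burn Δv₁ = |v_p − v₁| = 2.515 km/s.
At r₂, v₂ = √(μ/r₂) = 2.650 km/s.
Transfer-orbit speed at r₂: v_a = √[μ(2/r₂ − 1/a_t)] = 1.244 km/s.
Second burn Δv₂ = |v₂ − v_a| = 1.406 km/s.
Δv = Δv₁ + Δv₂ = 2.515 + 1.406 = 3.921 km/s.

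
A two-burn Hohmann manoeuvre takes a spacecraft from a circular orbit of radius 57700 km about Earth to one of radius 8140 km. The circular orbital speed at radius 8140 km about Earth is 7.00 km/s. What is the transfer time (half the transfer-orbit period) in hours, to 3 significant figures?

t = 8.25 hours

From the circular-orbit relation v² = μ/r at r = 8140 km: μ = v²r = (7.00)² × 8140 = 3.98860×10^5 km³/s².
The Hohmann ellipse has a_t = (r₁ + r₂)/2 = 32920 km.
Half the transfer-orbit period gives t = π√(a_t³/μ) = 29710 s.
Converting: 29710 s ÷ 3600 s/hour = 8.25 hours.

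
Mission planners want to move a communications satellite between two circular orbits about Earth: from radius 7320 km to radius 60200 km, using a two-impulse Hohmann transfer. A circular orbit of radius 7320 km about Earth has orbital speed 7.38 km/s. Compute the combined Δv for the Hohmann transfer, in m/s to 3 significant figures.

From the circular-orbit relation v² = μ/r at r = 7320 km: μ = v²r = (7.38)² × 7320 = 3.98679×10^5 km³/s².
The Hohmann ellipse has a_t = (r₁ + r₂)/2 = 33760 km.
At r₁ the circular-orbit speed is v₁ = √(μ/r₁) = 7.380 km/s.
On the transfer ellipse at r₁, vis-viva equation gives v_p = √[μ(2/r₁ − 1/a_t)] = 9.855 km/s.
First burn Δv₁ = |v_p − v₁| = 2.475 km/s.
Circular speed at r₂: v₂ = √(μ/r₂) = 2.573 km/s.
Transfer-orbit speed at r₂: v_a = √[μ(2/r₂ − 1/a_t)] = 1.198 km/s.
Second burn Δv₂ = |v₂ − v_a| = 1.375 km/s.
Total Δv = Δv₁ + Δv₂ = 3.850 km/s.

Δv = 3850 m/s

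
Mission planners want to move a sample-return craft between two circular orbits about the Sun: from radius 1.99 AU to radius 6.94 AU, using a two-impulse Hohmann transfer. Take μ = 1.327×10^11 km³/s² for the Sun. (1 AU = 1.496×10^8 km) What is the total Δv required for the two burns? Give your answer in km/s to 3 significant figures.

Δv = 8.97 km/s

In km: r₁ = 1.99 × 1.496×10^8 = 2.97704×10^8 km; r₂ = 6.94 × 1.496×10^8 = 1.038224×10^9 km.
The Hohmann ellipse has a_t = (r₁ + r₂)/2 = 6.67964×10^8 km.
Circular speed at r₁: v₁ = √(μ/r₁) = √(1.327×10^11/2.97704×10^8) = 21.113 km/s.
On the transfer ellipse at r₁, v² = μ(2/r − 1/a) gives v_p = √[μ(2/r₁ − 1/a_t)] = 26.322 km/s.
First burn Δv₁ = |v_p − v₁| = 5.209 km/s.
At r₂, v₂ = √(μ/r₂) = 11.3055 km/s.
Transfer-orbit speed at r₂: v_a = √[μ(2/r₂ − 1/a_t)] = 7.54755 km/s.
Second burn Δv₂ = |v₂ − v_a| = 3.758 km/s.
Total Δv = Δv₁ + Δv₂ = 8.967 km/s.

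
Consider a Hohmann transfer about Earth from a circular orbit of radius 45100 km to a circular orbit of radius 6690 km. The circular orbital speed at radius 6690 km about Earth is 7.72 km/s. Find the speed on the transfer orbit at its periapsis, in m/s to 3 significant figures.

From the circular-orbit relation v² = μ/r at r = 6690 km: μ = v²r = (7.72)² × 6690 = 3.98713×10^5 km³/s².
Transfer-ellipse semi-major axis a_t = (r₁ + r₂)/2 = (45100 + 6690)/2 = 25895 km.
At periapsis, r = 6690 km.
Vis-viva: v = √[μ(2/r − 1/a_t)] = √[3.98713×10^5 × (2/6690 − 1/25895)] = 10.19 km/s.

v = 10200 m/s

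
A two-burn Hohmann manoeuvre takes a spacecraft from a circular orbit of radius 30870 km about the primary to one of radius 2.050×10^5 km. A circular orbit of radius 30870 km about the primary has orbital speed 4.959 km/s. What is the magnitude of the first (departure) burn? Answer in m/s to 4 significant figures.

From the circular-orbit relation v² = μ/r at r = 30870 km: μ = v²r = (4.959)² × 30870 = 7.59145×10^5 km³/s².
Transfer-ellipse semi-major axis a_t = (r₁ + r₂)/2 = (30870 + 2.050×10^5)/2 = 1.17935×10^5 km.
Circular speed at r = 30870 km: v_c = √(μ/r) = 4.959 km/s.
Vis-viva on the transfer ellipse at r = 30870 km gives v_t = √[μ(2/r − 1/a_t)] = 6.538 km/s.
Δv₁ = |v_t − v_c| = |6.538 − 4.959| = 1.579 km/s.

Δv₁ = 1579 m/s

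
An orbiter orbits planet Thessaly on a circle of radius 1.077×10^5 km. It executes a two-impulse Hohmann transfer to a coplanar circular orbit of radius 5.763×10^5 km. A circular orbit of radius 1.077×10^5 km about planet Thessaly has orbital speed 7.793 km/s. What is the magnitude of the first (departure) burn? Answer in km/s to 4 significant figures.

Δv₁ = 2.323 km/s

From the circular-orbit relation v² = μ/r at r = 1.077×10^5 km: μ = v²r = (7.793)² × 1.077×10^5 = 6.54071×10^6 km³/s².
The Hohmann ellipse has a_t = (r₁ + r₂)/2 = 3.420×10^5 km.
Circular speed at r = 1.077×10^5 km: v_c = √(μ/r) = 7.7930 km/s.
Vis-viva on the transfer ellipse at r = 1.077×10^5 km gives v_t = √[μ(2/r − 1/a_t)] = 10.116 km/s.
Δv₁ = |v_t − v_c| = |10.116 − 7.7930| = 2.323 km/s.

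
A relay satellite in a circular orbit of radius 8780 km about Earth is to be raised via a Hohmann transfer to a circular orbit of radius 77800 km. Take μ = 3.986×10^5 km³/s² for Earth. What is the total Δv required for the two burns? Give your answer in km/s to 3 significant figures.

Δv = 3.54 km/s

The Hohmann ellipse has a_t = (r₁ + r₂)/2 = 43290 km.
Circular speed at r₁: v₁ = √(μ/r₁) = √(3.986×10^5/8780) = 6.738 km/s.
Transfer-orbit speed at r₁ (v² = μ(2/r − 1/a)): v_p = √[μ(2/r₁ − 1/a_t)] = 9.033 km/s.
First burn Δv₁ = |v_p − v₁| = 2.295 km/s.
Circular speed at r₂: v₂ = √(μ/r₂) = 2.263 km/s.
Transfer-orbit speed at r₂: v_a = √[μ(2/r₂ − 1/a_t)] = 1.019 km/s.
Second burn Δv₂ = |v₂ − v_a| = 1.244 km/s.
Total Δv = Δv₁ + Δv₂ = 3.539 km/s.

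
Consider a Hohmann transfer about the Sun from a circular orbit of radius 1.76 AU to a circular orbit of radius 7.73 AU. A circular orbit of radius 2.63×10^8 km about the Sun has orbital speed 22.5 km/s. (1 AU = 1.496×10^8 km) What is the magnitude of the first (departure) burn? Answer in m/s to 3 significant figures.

From the circular-orbit relation v² = μ/r at r = 2.63×10^8 km: μ = v²r = (22.5)² × 2.63×10^8 = 1.33144×10^11 km³/s².
In km: r₁ = 1.76 × 1.496×10^8 = 2.63296×10^8 km; r₂ = 7.73 × 1.496×10^8 = 1.156408×10^9 km.
Semi-major axis of the transfer orbit: a_t = (2.63296×10^8 + 1.156408×10^9)/2 = 7.09852×10^8 km.
On the circular orbit at r = 2.63296×10^8 km, v_c = √(μ/r) = 22.487 km/s.
Vis-viva on the transfer ellipse at r = 2.63296×10^8 km gives v_t = √[μ(2/r − 1/a_t)] = 28.702 km/s.
Δv₁ = |v_t − v_c| = |28.702 − 22.487| = 6.215 km/s.

Δv₁ = 6210 m/s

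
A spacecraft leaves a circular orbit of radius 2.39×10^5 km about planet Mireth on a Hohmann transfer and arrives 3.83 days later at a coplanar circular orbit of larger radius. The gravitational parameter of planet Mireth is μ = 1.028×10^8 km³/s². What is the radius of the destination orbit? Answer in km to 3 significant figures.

r₂ = 1.85×10^6 km

Transfer time t = 3.83 days = 3.30912×10^5 s, and t = π√(a_t³/μ).
So a_t = (μ t²/π²)^(1/3) = (1.028×10^8 × (3.30912×10^5)² / π²)^(1/3) = 1.0448×10^6 km.
Since a_t = (r₁ + r₂)/2, r₂ = 2a_t − r₁ = 2×1.0448×10^6 − 2.390×10^5 = 1.8506×10^6 km.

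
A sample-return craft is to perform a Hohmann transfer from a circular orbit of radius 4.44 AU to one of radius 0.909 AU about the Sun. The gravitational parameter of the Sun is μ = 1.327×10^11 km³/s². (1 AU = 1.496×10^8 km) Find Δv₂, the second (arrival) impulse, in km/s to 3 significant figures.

In km: r₁ = 4.44 × 1.496×10^8 = 6.64224×10^8 km; r₂ = 0.909 × 1.496×10^8 = 1.359864×10^8 km.
The Hohmann ellipse has a_t = (r₁ + r₂)/2 = 4.001052×10^8 km.
Circular speed at r = 1.359864×10^8 km: v_c = √(μ/r) = 31.238 km/s.
Vis-viva on the transfer ellipse at r = 1.359864×10^8 km gives v_t = √[μ(2/r − 1/a_t)] = 40.249 km/s.
Δv₂ = |v_t − v_c| = |40.249 − 31.238| = 9.011 km/s.

Δv₂ = 9.01 km/s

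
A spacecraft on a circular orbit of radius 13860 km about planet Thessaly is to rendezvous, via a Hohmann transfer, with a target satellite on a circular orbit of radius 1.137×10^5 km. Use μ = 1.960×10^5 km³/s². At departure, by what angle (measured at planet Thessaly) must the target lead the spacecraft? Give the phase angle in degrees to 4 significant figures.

φ = 104.4°

Transfer-ellipse semi-major axis a_t = (r₁ + r₂)/2 = (13860 + 1.137×10^5)/2 = 63780 km.
Transfer time t = π√(a_t³/μ) = 1.14301×10^5 s.
Target angular speed ω₂ = √(μ/r₂³) = 1.15475×10^-5 rad/s.
Angle swept by the target during transfer: ω₂·t = 1.3199 rad = 75.62°.
The spacecraft traverses 180° on the transfer ellipse, so the target must lead by 180° − 75.62° = 104.4°.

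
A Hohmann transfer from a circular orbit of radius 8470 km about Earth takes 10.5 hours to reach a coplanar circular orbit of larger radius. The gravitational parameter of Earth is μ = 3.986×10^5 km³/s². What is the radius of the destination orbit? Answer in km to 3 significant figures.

r₂ = 68800 km

Transfer time t = 10.5 hours = 37800 s, and t = π√(a_t³/μ).
So a_t = (μ t²/π²)^(1/3) = (3.986×10^5 × (37800)² / π²)^(1/3) = 38643 km.
Since a_t = (r₁ + r₂)/2, r₂ = 2a_t − r₁ = 2×38643 − 8470 = 68816 km.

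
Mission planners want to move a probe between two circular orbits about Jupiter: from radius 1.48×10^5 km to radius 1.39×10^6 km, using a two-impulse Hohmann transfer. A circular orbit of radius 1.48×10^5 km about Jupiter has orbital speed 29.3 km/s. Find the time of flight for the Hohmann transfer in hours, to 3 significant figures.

From the circular-orbit relation v² = μ/r at r = 1.48×10^5 km: μ = v²r = (29.3)² × 1.48×10^5 = 1.27057×10^8 km³/s².
Semi-major axis of the transfer orbit: a_t = (1.480×10^5 + 1.390×10^6)/2 = 7.690×10^5 km.
By Kepler's third law the transfer-orbit period is T = 2π√(a_t³/μ), so t = T/2 = 1.879×10^5 s.
Converting: 1.879×10^5 s ÷ 3600 s/hour = 52.2 hours.

t = 52.2 hours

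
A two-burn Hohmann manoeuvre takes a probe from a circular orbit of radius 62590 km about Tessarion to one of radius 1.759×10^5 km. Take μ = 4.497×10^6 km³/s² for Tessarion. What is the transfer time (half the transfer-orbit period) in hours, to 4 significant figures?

The Hohmann ellipse has a_t = (r₁ + r₂)/2 = 1.19245×10^5 km.
Transfer time t = π√(a_t³/μ) = π√((1.19245×10^5)³ / 4.497×10^6) = 61003 s.
Converting: 61003 s ÷ 3600 s/hour = 16.95 hours.

t = 16.95 hours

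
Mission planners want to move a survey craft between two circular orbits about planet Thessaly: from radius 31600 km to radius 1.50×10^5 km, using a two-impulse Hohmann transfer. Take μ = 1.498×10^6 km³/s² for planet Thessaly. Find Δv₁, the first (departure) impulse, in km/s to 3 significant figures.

Δv₁ = 1.96 km/s

Semi-major axis of the transfer orbit: a_t = (31600 + 1.500×10^5)/2 = 90800 km.
On the circular orbit at r = 31600 km, v_c = √(μ/r) = 6.885 km/s.
Transfer-orbit speed at the same r (vis-viva, a = a_t): v_t = √[μ(2/r − 1/a_t)] = 8.849 km/s.
Δv₁ = |v_t − v_c| = |8.849 − 6.885| = 1.964 km/s.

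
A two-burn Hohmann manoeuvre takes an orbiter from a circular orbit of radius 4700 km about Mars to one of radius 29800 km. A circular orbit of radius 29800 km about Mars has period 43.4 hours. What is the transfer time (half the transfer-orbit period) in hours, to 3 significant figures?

From Kepler's third law T² = 4π²r³/μ at r = 29800 km, T = 43.4 hours = 43.4 × 3600 s = 1.5624×10^5 s: μ = 4π²r³/T² = 42798.1 km³/s².
Semi-major axis of the transfer orbit: a_t = (4700 + 29800)/2 = 17250 km.
By Kepler's third law the transfer-orbit period is T = 2π√(a_t³/μ), so t = T/2 = 34400 s.
Converting: 34400 s ÷ 3600 s/hour = 9.56 hours.

t = 9.56 hours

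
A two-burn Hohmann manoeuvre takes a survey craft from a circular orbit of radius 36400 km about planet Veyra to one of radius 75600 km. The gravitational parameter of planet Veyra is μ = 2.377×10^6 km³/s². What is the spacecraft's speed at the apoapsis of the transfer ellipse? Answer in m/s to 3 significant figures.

The Hohmann ellipse has a_t = (r₁ + r₂)/2 = 56000 km.
At apoapsis, r = 75600 km.
From the vis-viva equation, v = √[μ(2/r − 1/a_t)] = 4.521 km/s.

v = 4520 m/s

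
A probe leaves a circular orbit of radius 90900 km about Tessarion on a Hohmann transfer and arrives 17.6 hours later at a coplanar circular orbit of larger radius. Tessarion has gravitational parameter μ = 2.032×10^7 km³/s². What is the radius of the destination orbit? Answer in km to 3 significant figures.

r₂ = 3.13×10^5 km

Transfer time t = 17.6 hours = 63360 s, and t = π√(a_t³/μ).
So a_t = (μ t²/π²)^(1/3) = (2.032×10^7 × (63360)² / π²)^(1/3) = 2.0219×10^5 km.
Since a_t = (r₁ + r₂)/2, r₂ = 2a_t − r₁ = 2×2.0219×10^5 − 90900 = 3.1348×10^5 km.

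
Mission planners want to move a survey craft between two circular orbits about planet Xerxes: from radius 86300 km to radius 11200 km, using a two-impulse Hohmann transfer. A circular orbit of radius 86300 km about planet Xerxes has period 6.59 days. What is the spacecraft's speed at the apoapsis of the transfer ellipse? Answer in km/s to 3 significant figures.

v = 0.456 km/s

From Kepler's third law T² = 4π²r³/μ at r = 86300 km, T = 6.59 days = 6.59 × 86400 s = 5.69376×10^5 s: μ = 4π²r³/T² = 78269.7 km³/s².
Semi-major axis of the transfer orbit: a_t = (86300 + 11200)/2 = 48750 km.
At apoapsis, r = 86300 km.
Vis-viva: v = √[μ(2/r − 1/a_t)] = √[78269.7 × (2/86300 − 1/48750)] = 0.4565 km/s.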